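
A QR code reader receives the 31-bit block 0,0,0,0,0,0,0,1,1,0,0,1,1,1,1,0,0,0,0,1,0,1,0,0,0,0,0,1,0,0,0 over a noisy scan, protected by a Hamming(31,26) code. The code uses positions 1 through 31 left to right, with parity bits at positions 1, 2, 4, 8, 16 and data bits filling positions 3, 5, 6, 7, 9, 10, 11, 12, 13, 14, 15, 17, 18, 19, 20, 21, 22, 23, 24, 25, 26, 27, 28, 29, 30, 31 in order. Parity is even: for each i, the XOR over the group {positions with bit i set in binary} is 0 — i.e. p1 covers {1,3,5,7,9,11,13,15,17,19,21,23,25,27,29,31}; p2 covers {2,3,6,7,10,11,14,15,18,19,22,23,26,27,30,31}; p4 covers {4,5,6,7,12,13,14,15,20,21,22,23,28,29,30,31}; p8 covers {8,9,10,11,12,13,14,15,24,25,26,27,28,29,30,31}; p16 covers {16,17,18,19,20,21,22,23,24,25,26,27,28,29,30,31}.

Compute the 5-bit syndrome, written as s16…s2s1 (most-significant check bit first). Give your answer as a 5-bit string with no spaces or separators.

s1 (pos 1,3,5,7,9,11,13,15,17,19,21,23,25,27,29,31): 0⊕0⊕0⊕0⊕1⊕0⊕1⊕1⊕0⊕0⊕0⊕0⊕0⊕0⊕0⊕0 = 1
s2 (pos 2,3,6,7,10,11,14,15,18,19,22,23,26,27,30,31): 0⊕0⊕0⊕0⊕0⊕0⊕1⊕1⊕0⊕0⊕1⊕0⊕0⊕0⊕0⊕0 = 1
s4 (pos 4,5,6,7,12,13,14,15,20,21,22,23,28,29,30,31): 0⊕0⊕0⊕0⊕1⊕1⊕1⊕1⊕1⊕0⊕1⊕0⊕1⊕0⊕0⊕0 = 1
s8 (pos 8,9,10,11,12,13,14,15,24,25,26,27,28,29,30,31): 1⊕1⊕0⊕0⊕1⊕1⊕1⊕1⊕0⊕0⊕0⊕0⊕1⊕0⊕0⊕0 = 1
s16 (pos 16,17,18,19,20,21,22,23,24,25,26,27,28,29,30,31): 0⊕0⊕0⊕0⊕1⊕0⊕1⊕0⊕0⊕0⊕0⊕0⊕1⊕0⊕0⊕0 = 1
Syndrome s16…s1 = 11111 → error at position 31.

11111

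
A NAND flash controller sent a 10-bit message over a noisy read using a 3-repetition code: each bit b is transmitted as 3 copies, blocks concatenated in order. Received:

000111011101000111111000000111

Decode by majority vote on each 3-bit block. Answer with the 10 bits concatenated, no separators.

0111011001

Block 1 (000): 0 ones → 0
Block 2 (111): 3 ones → 1
Block 3 (011): 2 ones → 1
Block 4 (101): 2 ones → 1
Block 5 (000): 0 ones → 0
Block 6 (111): 3 ones → 1
Block 7 (111): 3 ones → 1
Block 8 (000): 0 ones → 0
Block 9 (000): 0 ones → 0
Block 10 (111): 3 ones → 1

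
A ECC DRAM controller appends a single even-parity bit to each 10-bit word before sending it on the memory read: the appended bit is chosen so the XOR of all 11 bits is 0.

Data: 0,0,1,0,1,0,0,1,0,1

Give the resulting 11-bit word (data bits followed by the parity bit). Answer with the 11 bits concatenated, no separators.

XOR of the 10 data bits: 0⊕0⊕1⊕0⊕1⊕0⊕0⊕1⊕0⊕1 = 0
Parity bit = 0 (so all 11 bits XOR to 0).

00101001010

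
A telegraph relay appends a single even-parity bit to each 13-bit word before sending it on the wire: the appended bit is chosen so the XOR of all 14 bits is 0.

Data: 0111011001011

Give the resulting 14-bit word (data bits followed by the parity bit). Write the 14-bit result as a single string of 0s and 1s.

01110110010110

XOR of the 13 data bits: 0⊕1⊕1⊕1⊕0⊕1⊕1⊕0⊕0⊕1⊕0⊕1⊕1 = 0
Parity bit = 0 (so all 14 bits XOR to 0).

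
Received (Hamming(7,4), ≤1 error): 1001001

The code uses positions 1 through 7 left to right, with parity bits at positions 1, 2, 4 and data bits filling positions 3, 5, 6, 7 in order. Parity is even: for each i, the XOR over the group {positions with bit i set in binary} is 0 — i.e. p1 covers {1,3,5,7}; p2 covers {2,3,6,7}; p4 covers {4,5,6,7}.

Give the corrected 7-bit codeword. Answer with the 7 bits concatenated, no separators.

1101001

s1 (pos 1,3,5,7): 1⊕0⊕0⊕1 = 0
s2 (pos 2,3,6,7): 0⊕0⊕0⊕1 = 1
s4 (pos 4,5,6,7): 1⊕0⊕0⊕1 = 0
Syndrome s4…s1 = 010 → error at position 2.
Flip position 2: 1001001 → 1101001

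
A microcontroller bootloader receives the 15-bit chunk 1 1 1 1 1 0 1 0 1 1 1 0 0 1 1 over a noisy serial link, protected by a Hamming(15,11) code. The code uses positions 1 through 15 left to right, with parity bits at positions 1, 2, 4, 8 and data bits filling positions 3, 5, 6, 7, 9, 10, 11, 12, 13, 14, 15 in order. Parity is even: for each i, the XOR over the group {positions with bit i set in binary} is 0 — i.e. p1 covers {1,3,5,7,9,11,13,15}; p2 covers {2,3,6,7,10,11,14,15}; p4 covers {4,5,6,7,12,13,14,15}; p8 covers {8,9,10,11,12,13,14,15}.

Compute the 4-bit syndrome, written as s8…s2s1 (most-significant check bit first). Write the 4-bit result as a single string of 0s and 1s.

s1 (pos 1,3,5,7,9,11,13,15): 1⊕1⊕1⊕1⊕1⊕1⊕0⊕1 = 1
s2 (pos 2,3,6,7,10,11,14,15): 1⊕1⊕0⊕1⊕1⊕1⊕1⊕1 = 1
s4 (pos 4,5,6,7,12,13,14,15): 1⊕1⊕0⊕1⊕0⊕0⊕1⊕1 = 1
s8 (pos 8,9,10,11,12,13,14,15): 0⊕1⊕1⊕1⊕0⊕0⊕1⊕1 = 1
Syndrome s8…s1 = 1111 → error at position 15.

1111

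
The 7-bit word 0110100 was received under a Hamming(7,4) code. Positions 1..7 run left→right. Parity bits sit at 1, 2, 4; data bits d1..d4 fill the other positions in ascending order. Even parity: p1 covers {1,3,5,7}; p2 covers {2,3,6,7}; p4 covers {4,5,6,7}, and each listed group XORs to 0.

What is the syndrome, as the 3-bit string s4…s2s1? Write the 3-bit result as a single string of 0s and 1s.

100

s1 (pos 1,3,5,7): 0⊕1⊕1⊕0 = 0
s2 (pos 2,3,6,7): 1⊕1⊕0⊕0 = 0
s4 (pos 4,5,6,7): 0⊕1⊕0⊕0 = 1
Syndrome s4…s1 = 100 → error at position 4.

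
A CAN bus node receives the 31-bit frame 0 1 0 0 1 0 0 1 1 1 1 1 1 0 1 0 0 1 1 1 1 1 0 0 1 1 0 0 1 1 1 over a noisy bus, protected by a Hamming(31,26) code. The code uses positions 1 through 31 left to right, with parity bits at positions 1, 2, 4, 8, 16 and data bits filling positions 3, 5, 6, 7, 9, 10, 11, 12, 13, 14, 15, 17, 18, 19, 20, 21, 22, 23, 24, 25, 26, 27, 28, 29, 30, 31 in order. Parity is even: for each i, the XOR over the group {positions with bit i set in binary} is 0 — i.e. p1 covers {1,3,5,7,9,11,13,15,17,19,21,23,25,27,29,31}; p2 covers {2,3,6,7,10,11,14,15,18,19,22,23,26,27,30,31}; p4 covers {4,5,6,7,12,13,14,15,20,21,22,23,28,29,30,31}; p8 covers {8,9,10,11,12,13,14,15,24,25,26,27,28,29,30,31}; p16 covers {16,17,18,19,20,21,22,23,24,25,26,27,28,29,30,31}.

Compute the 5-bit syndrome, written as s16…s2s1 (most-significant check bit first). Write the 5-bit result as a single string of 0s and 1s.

s1 (pos 1,3,5,7,9,11,13,15,17,19,21,23,25,27,29,31): 0⊕0⊕1⊕0⊕1⊕1⊕1⊕1⊕0⊕1⊕1⊕0⊕1⊕0⊕1⊕1 = 0
s2 (pos 2,3,6,7,10,11,14,15,18,19,22,23,26,27,30,31): 1⊕0⊕0⊕0⊕1⊕1⊕0⊕1⊕1⊕1⊕1⊕0⊕1⊕0⊕1⊕1 = 0
s4 (pos 4,5,6,7,12,13,14,15,20,21,22,23,28,29,30,31): 0⊕1⊕0⊕0⊕1⊕1⊕0⊕1⊕1⊕1⊕1⊕0⊕0⊕1⊕1⊕1 = 0
s8 (pos 8,9,10,11,12,13,14,15,24,25,26,27,28,29,30,31): 1⊕1⊕1⊕1⊕1⊕1⊕0⊕1⊕0⊕1⊕1⊕0⊕0⊕1⊕1⊕1 = 0
s16 (pos 16,17,18,19,20,21,22,23,24,25,26,27,28,29,30,31): 0⊕0⊕1⊕1⊕1⊕1⊕1⊕0⊕0⊕1⊕1⊕0⊕0⊕1⊕1⊕1 = 0
Syndrome s16…s1 = 00000 → no error.

00000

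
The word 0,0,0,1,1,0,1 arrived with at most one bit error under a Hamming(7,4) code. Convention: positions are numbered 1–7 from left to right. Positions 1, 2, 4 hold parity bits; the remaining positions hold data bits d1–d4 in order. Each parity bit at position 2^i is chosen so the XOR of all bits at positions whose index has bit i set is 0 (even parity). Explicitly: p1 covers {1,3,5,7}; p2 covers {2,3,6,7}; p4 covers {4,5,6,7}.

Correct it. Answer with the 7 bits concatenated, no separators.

0001111

s1 (pos 1,3,5,7): 0⊕0⊕1⊕1 = 0
s2 (pos 2,3,6,7): 0⊕0⊕0⊕1 = 1
s4 (pos 4,5,6,7): 1⊕1⊕0⊕1 = 1
Syndrome s4…s1 = 110 → error at position 6.
Flip position 6: 0001101 → 0001111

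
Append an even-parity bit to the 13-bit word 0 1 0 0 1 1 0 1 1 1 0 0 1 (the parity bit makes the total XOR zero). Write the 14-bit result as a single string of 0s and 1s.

01001101110011

XOR of the 13 data bits: 0⊕1⊕0⊕0⊕1⊕1⊕0⊕1⊕1⊕1⊕0⊕0⊕1 = 1
Parity bit = 1 (so all 14 bits XOR to 0).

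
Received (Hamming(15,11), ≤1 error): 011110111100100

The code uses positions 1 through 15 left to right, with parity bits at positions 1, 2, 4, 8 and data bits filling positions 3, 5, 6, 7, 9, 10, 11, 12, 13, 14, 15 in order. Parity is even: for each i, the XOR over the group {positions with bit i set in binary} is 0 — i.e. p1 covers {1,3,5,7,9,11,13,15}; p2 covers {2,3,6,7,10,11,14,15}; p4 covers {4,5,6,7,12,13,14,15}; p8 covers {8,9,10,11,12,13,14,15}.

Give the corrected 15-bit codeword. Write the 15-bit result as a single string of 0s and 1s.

111110111100100

s1 (pos 1,3,5,7,9,11,13,15): 0⊕1⊕1⊕1⊕1⊕0⊕1⊕0 = 1
s2 (pos 2,3,6,7,10,11,14,15): 1⊕1⊕0⊕1⊕1⊕0⊕0⊕0 = 0
s4 (pos 4,5,6,7,12,13,14,15): 1⊕1⊕0⊕1⊕0⊕1⊕0⊕0 = 0
s8 (pos 8,9,10,11,12,13,14,15): 1⊕1⊕1⊕0⊕0⊕1⊕0⊕0 = 0
Syndrome s8…s1 = 0001 → error at position 1.
Flip position 1: 011110111100100 → 111110111100100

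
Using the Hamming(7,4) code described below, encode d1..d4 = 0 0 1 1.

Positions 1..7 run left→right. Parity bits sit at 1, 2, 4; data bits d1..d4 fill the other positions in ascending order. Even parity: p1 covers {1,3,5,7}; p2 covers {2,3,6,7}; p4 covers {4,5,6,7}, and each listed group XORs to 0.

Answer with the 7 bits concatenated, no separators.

Place data at non-parity positions: p1 p2 0 p4 0 1 1
p1 (pos 1,3,5,7): XOR of data positions = 0⊕0⊕1 = 1
p2 (pos 2,3,6,7): XOR of data positions = 0⊕1⊕1 = 0
p4 (pos 4,5,6,7): XOR of data positions = 0⊕1⊕1 = 0
Codeword: 1000011

1000011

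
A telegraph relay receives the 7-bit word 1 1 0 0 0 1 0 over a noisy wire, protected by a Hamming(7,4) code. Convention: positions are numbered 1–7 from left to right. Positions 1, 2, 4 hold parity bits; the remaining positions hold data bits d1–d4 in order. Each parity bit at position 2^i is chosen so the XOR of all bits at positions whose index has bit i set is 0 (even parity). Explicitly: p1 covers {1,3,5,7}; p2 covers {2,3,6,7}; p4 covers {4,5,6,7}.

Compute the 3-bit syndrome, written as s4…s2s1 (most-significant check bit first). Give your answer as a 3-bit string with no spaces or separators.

101

s1 (pos 1,3,5,7): 1⊕0⊕0⊕0 = 1
s2 (pos 2,3,6,7): 1⊕0⊕1⊕0 = 0
s4 (pos 4,5,6,7): 0⊕0⊕1⊕0 = 1
Syndrome s4…s1 = 101 → error at position 5.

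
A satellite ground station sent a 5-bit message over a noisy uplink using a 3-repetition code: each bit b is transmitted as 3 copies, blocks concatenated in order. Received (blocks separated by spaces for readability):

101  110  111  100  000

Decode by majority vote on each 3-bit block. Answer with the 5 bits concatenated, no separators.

11100

Block 1 (101): 2 ones → 1
Block 2 (110): 2 ones → 1
Block 3 (111): 3 ones → 1
Block 4 (100): 1 one → 0
Block 5 (000): 0 ones → 0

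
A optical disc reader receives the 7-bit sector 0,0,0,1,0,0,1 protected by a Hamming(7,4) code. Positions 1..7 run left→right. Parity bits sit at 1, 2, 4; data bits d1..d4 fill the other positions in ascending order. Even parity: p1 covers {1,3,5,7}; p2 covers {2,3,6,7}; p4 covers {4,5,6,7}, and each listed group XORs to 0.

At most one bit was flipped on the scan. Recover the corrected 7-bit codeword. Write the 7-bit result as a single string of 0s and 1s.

0011001

s1 (pos 1,3,5,7): 0⊕0⊕0⊕1 = 1
s2 (pos 2,3,6,7): 0⊕0⊕0⊕1 = 1
s4 (pos 4,5,6,7): 1⊕0⊕0⊕1 = 0
Syndrome s4…s1 = 011 → error at position 3.
Flip position 3: 0001001 → 0011001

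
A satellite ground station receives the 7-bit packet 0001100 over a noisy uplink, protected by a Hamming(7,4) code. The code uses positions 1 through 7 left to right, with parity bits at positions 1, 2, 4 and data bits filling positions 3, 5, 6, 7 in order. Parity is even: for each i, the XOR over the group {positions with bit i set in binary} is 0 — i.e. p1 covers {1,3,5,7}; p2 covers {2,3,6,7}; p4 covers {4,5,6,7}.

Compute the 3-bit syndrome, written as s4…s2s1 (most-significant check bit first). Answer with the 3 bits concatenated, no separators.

s1 (pos 1,3,5,7): 0⊕0⊕1⊕0 = 1
s2 (pos 2,3,6,7): 0⊕0⊕0⊕0 = 0
s4 (pos 4,5,6,7): 1⊕1⊕0⊕0 = 0
Syndrome s4…s1 = 001 → error at position 1.

001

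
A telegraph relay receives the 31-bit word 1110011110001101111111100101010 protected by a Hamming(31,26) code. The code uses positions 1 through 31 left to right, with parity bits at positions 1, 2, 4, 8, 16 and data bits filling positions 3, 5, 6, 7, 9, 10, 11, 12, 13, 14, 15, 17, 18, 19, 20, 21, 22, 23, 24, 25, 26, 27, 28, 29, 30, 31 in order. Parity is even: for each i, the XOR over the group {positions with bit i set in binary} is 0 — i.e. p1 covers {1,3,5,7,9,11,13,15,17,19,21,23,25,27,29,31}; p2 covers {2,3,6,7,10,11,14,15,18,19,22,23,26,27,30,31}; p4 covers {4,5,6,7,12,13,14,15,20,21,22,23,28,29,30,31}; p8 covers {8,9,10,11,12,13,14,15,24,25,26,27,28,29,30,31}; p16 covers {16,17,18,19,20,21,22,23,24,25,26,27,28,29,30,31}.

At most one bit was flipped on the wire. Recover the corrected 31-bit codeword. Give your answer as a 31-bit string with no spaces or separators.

1110011110001101111111100111010

s1 (pos 1,3,5,7,9,11,13,15,17,19,21,23,25,27,29,31): 1⊕1⊕0⊕1⊕1⊕0⊕1⊕0⊕1⊕1⊕1⊕1⊕0⊕0⊕0⊕0 = 1
s2 (pos 2,3,6,7,10,11,14,15,18,19,22,23,26,27,30,31): 1⊕1⊕1⊕1⊕0⊕0⊕1⊕0⊕1⊕1⊕1⊕1⊕1⊕0⊕1⊕0 = 1
s4 (pos 4,5,6,7,12,13,14,15,20,21,22,23,28,29,30,31): 0⊕0⊕1⊕1⊕0⊕1⊕1⊕0⊕1⊕1⊕1⊕1⊕1⊕0⊕1⊕0 = 0
s8 (pos 8,9,10,11,12,13,14,15,24,25,26,27,28,29,30,31): 1⊕1⊕0⊕0⊕0⊕1⊕1⊕0⊕0⊕0⊕1⊕0⊕1⊕0⊕1⊕0 = 1
s16 (pos 16,17,18,19,20,21,22,23,24,25,26,27,28,29,30,31): 1⊕1⊕1⊕1⊕1⊕1⊕1⊕1⊕0⊕0⊕1⊕0⊕1⊕0⊕1⊕0 = 1
Syndrome s16…s1 = 11011 → error at position 27.
Flip position 27: 1110011110001101111111100101010 → 1110011110001101111111100111010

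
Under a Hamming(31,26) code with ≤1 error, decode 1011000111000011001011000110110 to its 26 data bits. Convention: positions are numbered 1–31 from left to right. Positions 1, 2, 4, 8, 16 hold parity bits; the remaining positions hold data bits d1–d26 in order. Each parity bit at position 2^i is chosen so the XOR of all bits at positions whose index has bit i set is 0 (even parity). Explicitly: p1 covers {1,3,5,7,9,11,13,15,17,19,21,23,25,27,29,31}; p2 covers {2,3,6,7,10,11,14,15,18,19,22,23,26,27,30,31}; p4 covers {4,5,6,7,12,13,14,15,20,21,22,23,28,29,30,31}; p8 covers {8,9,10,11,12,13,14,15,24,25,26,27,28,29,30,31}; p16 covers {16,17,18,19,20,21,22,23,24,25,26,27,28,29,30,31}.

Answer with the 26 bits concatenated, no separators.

10001100001001011000110110

s1 (pos 1,3,5,7,9,11,13,15,17,19,21,23,25,27,29,31): 1⊕1⊕0⊕0⊕1⊕0⊕0⊕1⊕0⊕1⊕1⊕0⊕0⊕1⊕1⊕0 = 0
s2 (pos 2,3,6,7,10,11,14,15,18,19,22,23,26,27,30,31): 0⊕1⊕0⊕0⊕1⊕0⊕0⊕1⊕0⊕1⊕1⊕0⊕1⊕1⊕1⊕0 = 0
s4 (pos 4,5,6,7,12,13,14,15,20,21,22,23,28,29,30,31): 1⊕0⊕0⊕0⊕0⊕0⊕0⊕1⊕0⊕1⊕1⊕0⊕0⊕1⊕1⊕0 = 0
s8 (pos 8,9,10,11,12,13,14,15,24,25,26,27,28,29,30,31): 1⊕1⊕1⊕0⊕0⊕0⊕0⊕1⊕0⊕0⊕1⊕1⊕0⊕1⊕1⊕0 = 0
s16 (pos 16,17,18,19,20,21,22,23,24,25,26,27,28,29,30,31): 1⊕0⊕0⊕1⊕0⊕1⊕1⊕0⊕0⊕0⊕1⊕1⊕0⊕1⊕1⊕0 = 0
Syndrome s16…s1 = 00000 → no error.
Read data bits from positions 3,5,6,7,9,10,11,12,13,14,15,17,18,19,20,21,22,23,24,25,26,27,28,29,30,31: 10001100001001011000110110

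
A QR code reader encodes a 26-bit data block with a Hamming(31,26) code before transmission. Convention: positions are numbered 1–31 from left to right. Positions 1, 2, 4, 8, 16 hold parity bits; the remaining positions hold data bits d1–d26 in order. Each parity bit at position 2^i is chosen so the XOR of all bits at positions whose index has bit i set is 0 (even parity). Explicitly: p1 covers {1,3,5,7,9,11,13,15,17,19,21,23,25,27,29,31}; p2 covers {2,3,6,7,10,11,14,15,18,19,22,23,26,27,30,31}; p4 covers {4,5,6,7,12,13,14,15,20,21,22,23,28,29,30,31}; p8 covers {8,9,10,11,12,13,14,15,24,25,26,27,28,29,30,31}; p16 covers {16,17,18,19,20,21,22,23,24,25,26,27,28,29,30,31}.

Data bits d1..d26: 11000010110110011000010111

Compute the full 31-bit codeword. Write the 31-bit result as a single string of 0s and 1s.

Place data at non-parity positions: p1 p2 1 p4 1 0 0 p8 0 0 1 0 1 1 0 p16 1 1 0 0 1 1 0 0 0 0 1 0 1 1 1
p1 (pos 1,3,5,7,9,11,13,15,17,19,21,23,25,27,29,31): XOR of data positions = 1⊕1⊕0⊕0⊕1⊕1⊕0⊕1⊕0⊕1⊕0⊕0⊕1⊕1⊕1 = 1
p2 (pos 2,3,6,7,10,11,14,15,18,19,22,23,26,27,30,31): XOR of data positions = 1⊕0⊕0⊕0⊕1⊕1⊕0⊕1⊕0⊕1⊕0⊕0⊕1⊕1⊕1 = 0
p4 (pos 4,5,6,7,12,13,14,15,20,21,22,23,28,29,30,31): XOR of data positions = 1⊕0⊕0⊕0⊕1⊕1⊕0⊕0⊕1⊕1⊕0⊕0⊕1⊕1⊕1 = 0
p8 (pos 8,9,10,11,12,13,14,15,24,25,26,27,28,29,30,31): XOR of data positions = 0⊕0⊕1⊕0⊕1⊕1⊕0⊕0⊕0⊕0⊕1⊕0⊕1⊕1⊕1 = 1
p16 (pos 16,17,18,19,20,21,22,23,24,25,26,27,28,29,30,31): XOR of data positions = 1⊕1⊕0⊕0⊕1⊕1⊕0⊕0⊕0⊕0⊕1⊕0⊕1⊕1⊕1 = 0
Codeword: 1010100100101100110011000010111

1010100100101100110011000010111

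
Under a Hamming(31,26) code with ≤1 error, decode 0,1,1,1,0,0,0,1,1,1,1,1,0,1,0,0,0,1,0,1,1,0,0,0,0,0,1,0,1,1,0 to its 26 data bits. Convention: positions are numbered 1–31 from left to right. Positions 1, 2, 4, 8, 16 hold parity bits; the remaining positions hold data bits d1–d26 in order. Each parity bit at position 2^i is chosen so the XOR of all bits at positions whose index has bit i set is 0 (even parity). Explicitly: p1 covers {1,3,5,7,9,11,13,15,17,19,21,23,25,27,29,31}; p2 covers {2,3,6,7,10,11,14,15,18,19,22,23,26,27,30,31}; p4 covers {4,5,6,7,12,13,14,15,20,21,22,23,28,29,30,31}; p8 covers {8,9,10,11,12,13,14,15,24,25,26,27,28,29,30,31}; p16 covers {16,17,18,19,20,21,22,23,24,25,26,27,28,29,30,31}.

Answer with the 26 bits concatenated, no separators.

10001110010010110000010110

s1 (pos 1,3,5,7,9,11,13,15,17,19,21,23,25,27,29,31): 0⊕1⊕0⊕0⊕1⊕1⊕0⊕0⊕0⊕0⊕1⊕0⊕0⊕1⊕1⊕0 = 0
s2 (pos 2,3,6,7,10,11,14,15,18,19,22,23,26,27,30,31): 1⊕1⊕0⊕0⊕1⊕1⊕1⊕0⊕1⊕0⊕0⊕0⊕0⊕1⊕1⊕0 = 0
s4 (pos 4,5,6,7,12,13,14,15,20,21,22,23,28,29,30,31): 1⊕0⊕0⊕0⊕1⊕0⊕1⊕0⊕1⊕1⊕0⊕0⊕0⊕1⊕1⊕0 = 1
s8 (pos 8,9,10,11,12,13,14,15,24,25,26,27,28,29,30,31): 1⊕1⊕1⊕1⊕1⊕0⊕1⊕0⊕0⊕0⊕0⊕1⊕0⊕1⊕1⊕0 = 1
s16 (pos 16,17,18,19,20,21,22,23,24,25,26,27,28,29,30,31): 0⊕0⊕1⊕0⊕1⊕1⊕0⊕0⊕0⊕0⊕0⊕1⊕0⊕1⊕1⊕0 = 0
Syndrome s16…s1 = 01100 → error at position 12.
Flip position 12: 0111000111110100010110000010110 → 0111000111100100010110000010110
Read data bits from positions 3,5,6,7,9,10,11,12,13,14,15,17,18,19,20,21,22,23,24,25,26,27,28,29,30,31: 10001110010010110000010110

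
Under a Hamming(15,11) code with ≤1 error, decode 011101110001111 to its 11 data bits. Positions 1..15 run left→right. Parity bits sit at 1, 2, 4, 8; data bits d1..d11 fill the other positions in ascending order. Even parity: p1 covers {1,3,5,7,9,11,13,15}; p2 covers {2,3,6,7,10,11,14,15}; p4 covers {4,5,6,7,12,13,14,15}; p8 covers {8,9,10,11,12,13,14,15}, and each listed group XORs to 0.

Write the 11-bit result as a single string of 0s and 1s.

s1 (pos 1,3,5,7,9,11,13,15): 0⊕1⊕0⊕1⊕0⊕0⊕1⊕1 = 0
s2 (pos 2,3,6,7,10,11,14,15): 1⊕1⊕1⊕1⊕0⊕0⊕1⊕1 = 0
s4 (pos 4,5,6,7,12,13,14,15): 1⊕0⊕1⊕1⊕1⊕1⊕1⊕1 = 1
s8 (pos 8,9,10,11,12,13,14,15): 1⊕0⊕0⊕0⊕1⊕1⊕1⊕1 = 1
Syndrome s8…s1 = 1100 → error at position 12.
Flip position 12: 011101110001111 → 011101110000111
Read data bits from positions 3,5,6,7,9,10,11,12,13,14,15: 10110000111

10110000111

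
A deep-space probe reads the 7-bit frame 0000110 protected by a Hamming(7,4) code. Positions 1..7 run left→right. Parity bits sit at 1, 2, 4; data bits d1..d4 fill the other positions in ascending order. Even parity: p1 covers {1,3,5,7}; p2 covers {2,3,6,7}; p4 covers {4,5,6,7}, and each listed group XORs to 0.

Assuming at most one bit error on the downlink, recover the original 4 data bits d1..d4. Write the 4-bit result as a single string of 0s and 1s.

s1 (pos 1,3,5,7): 0⊕0⊕1⊕0 = 1
s2 (pos 2,3,6,7): 0⊕0⊕1⊕0 = 1
s4 (pos 4,5,6,7): 0⊕1⊕1⊕0 = 0
Syndrome s4…s1 = 011 → error at position 3.
Flip position 3: 0000110 → 0010110
Read data bits from positions 3,5,6,7: 1110

1110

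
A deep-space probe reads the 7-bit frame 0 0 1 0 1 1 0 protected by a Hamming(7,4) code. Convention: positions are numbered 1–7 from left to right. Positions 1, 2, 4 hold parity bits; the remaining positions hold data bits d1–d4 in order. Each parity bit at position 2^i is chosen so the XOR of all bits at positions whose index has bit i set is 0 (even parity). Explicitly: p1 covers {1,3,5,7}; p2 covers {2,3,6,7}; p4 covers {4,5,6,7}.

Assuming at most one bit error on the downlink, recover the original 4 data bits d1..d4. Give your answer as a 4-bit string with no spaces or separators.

s1 (pos 1,3,5,7): 0⊕1⊕1⊕0 = 0
s2 (pos 2,3,6,7): 0⊕1⊕1⊕0 = 0
s4 (pos 4,5,6,7): 0⊕1⊕1⊕0 = 0
Syndrome s4…s1 = 000 → no error.
Read data bits from positions 3,5,6,7: 1110

1110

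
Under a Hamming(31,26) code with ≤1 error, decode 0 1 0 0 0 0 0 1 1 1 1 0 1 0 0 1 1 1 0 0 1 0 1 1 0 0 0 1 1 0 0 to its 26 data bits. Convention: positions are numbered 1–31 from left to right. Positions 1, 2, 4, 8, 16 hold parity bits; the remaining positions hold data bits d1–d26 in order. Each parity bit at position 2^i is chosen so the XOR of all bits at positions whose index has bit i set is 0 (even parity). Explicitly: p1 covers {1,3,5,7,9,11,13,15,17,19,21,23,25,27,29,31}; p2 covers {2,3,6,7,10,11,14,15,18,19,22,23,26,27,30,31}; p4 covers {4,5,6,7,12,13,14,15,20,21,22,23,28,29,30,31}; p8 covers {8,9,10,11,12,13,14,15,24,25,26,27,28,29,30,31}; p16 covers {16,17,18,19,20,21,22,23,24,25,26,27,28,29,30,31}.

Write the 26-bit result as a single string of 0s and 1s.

s1 (pos 1,3,5,7,9,11,13,15,17,19,21,23,25,27,29,31): 0⊕0⊕0⊕0⊕1⊕1⊕1⊕0⊕1⊕0⊕1⊕1⊕0⊕0⊕1⊕0 = 1
s2 (pos 2,3,6,7,10,11,14,15,18,19,22,23,26,27,30,31): 1⊕0⊕0⊕0⊕1⊕1⊕0⊕0⊕1⊕0⊕0⊕1⊕0⊕0⊕0⊕0 = 1
s4 (pos 4,5,6,7,12,13,14,15,20,21,22,23,28,29,30,31): 0⊕0⊕0⊕0⊕0⊕1⊕0⊕0⊕0⊕1⊕0⊕1⊕1⊕1⊕0⊕0 = 1
s8 (pos 8,9,10,11,12,13,14,15,24,25,26,27,28,29,30,31): 1⊕1⊕1⊕1⊕0⊕1⊕0⊕0⊕1⊕0⊕0⊕0⊕1⊕1⊕0⊕0 = 0
s16 (pos 16,17,18,19,20,21,22,23,24,25,26,27,28,29,30,31): 1⊕1⊕1⊕0⊕0⊕1⊕0⊕1⊕1⊕0⊕0⊕0⊕1⊕1⊕0⊕0 = 0
Syndrome s16…s1 = 00111 → error at position 7.
Flip position 7: 0100000111101001110010110001100 → 0100001111101001110010110001100
Read data bits from positions 3,5,6,7,9,10,11,12,13,14,15,17,18,19,20,21,22,23,24,25,26,27,28,29,30,31: 00011110100110010110001100

00011110100110010110001100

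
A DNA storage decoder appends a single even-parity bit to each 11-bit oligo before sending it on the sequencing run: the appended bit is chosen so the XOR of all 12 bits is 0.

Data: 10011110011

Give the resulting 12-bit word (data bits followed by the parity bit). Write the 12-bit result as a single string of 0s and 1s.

100111100111

XOR of the 11 data bits: 1⊕0⊕0⊕1⊕1⊕1⊕1⊕0⊕0⊕1⊕1 = 1
Parity bit = 1 (so all 12 bits XOR to 0).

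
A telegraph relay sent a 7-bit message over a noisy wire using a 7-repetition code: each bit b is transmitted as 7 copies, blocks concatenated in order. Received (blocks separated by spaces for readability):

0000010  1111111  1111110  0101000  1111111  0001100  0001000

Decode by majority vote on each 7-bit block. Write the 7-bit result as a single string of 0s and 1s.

Block 1 (0000010): 1 one → 0
Block 2 (1111111): 7 ones → 1
Block 3 (1111110): 6 ones → 1
Block 4 (0101000): 2 ones → 0
Block 5 (1111111): 7 ones → 1
Block 6 (0001100): 2 ones → 0
Block 7 (0001000): 1 one → 0

0110100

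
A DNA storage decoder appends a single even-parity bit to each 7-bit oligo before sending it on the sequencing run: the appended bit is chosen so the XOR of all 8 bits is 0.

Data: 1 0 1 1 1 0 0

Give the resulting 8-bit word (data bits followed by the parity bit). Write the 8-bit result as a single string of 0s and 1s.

10111000

XOR of the 7 data bits: 1⊕0⊕1⊕1⊕1⊕0⊕0 = 0
Parity bit = 0 (so all 8 bits XOR to 0).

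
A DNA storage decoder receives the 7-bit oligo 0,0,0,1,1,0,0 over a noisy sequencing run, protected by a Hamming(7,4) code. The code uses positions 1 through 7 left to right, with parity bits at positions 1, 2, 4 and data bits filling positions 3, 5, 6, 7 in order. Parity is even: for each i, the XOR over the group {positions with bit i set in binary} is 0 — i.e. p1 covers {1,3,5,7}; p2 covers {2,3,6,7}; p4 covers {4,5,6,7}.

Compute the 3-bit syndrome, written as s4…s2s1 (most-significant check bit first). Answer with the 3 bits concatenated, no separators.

s1 (pos 1,3,5,7): 0⊕0⊕1⊕0 = 1
s2 (pos 2,3,6,7): 0⊕0⊕0⊕0 = 0
s4 (pos 4,5,6,7): 1⊕1⊕0⊕0 = 0
Syndrome s4…s1 = 001 → error at position 1.

001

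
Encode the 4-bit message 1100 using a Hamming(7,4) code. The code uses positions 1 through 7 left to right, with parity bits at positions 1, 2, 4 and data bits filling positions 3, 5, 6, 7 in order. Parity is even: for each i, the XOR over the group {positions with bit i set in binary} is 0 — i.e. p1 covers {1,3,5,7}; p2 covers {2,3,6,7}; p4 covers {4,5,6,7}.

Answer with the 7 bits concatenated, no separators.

Place data at non-parity positions: p1 p2 1 p4 1 0 0
p1 (pos 1,3,5,7): XOR of data positions = 1⊕1⊕0 = 0
p2 (pos 2,3,6,7): XOR of data positions = 1⊕0⊕0 = 1
p4 (pos 4,5,6,7): XOR of data positions = 1⊕0⊕0 = 1
Codeword: 0111100

0111100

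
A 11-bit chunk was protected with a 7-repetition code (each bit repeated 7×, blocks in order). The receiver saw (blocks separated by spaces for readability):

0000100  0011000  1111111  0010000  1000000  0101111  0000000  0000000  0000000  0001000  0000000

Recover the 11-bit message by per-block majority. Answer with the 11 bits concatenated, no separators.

00100100000

Block 1 (0000100): 1 one → 0
Block 2 (0011000): 2 ones → 0
Block 3 (1111111): 7 ones → 1
Block 4 (0010000): 1 one → 0
Block 5 (1000000): 1 one → 0
Block 6 (0101111): 5 ones → 1
Block 7 (0000000): 0 ones → 0
Block 8 (0000000): 0 ones → 0
Block 9 (0000000): 0 ones → 0
Block 10 (0001000): 1 one → 0
Block 11 (0000000): 0 ones → 0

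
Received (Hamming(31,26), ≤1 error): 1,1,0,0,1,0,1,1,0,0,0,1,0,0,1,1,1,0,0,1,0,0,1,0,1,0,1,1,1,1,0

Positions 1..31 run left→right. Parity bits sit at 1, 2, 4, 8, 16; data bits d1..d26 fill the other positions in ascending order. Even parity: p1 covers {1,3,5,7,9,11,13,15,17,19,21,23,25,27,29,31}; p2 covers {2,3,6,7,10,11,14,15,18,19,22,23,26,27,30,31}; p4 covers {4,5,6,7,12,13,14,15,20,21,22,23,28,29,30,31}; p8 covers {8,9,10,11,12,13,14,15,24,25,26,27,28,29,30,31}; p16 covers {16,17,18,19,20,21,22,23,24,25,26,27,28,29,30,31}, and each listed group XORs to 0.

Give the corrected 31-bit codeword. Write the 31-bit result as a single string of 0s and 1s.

1100101100010011100110101011110

s1 (pos 1,3,5,7,9,11,13,15,17,19,21,23,25,27,29,31): 1⊕0⊕1⊕1⊕0⊕0⊕0⊕1⊕1⊕0⊕0⊕1⊕1⊕1⊕1⊕0 = 1
s2 (pos 2,3,6,7,10,11,14,15,18,19,22,23,26,27,30,31): 1⊕0⊕0⊕1⊕0⊕0⊕0⊕1⊕0⊕0⊕0⊕1⊕0⊕1⊕1⊕0 = 0
s4 (pos 4,5,6,7,12,13,14,15,20,21,22,23,28,29,30,31): 0⊕1⊕0⊕1⊕1⊕0⊕0⊕1⊕1⊕0⊕0⊕1⊕1⊕1⊕1⊕0 = 1
s8 (pos 8,9,10,11,12,13,14,15,24,25,26,27,28,29,30,31): 1⊕0⊕0⊕0⊕1⊕0⊕0⊕1⊕0⊕1⊕0⊕1⊕1⊕1⊕1⊕0 = 0
s16 (pos 16,17,18,19,20,21,22,23,24,25,26,27,28,29,30,31): 1⊕1⊕0⊕0⊕1⊕0⊕0⊕1⊕0⊕1⊕0⊕1⊕1⊕1⊕1⊕0 = 1
Syndrome s16…s1 = 10101 → error at position 21.
Flip position 21: 1100101100010011100100101011110 → 1100101100010011100110101011110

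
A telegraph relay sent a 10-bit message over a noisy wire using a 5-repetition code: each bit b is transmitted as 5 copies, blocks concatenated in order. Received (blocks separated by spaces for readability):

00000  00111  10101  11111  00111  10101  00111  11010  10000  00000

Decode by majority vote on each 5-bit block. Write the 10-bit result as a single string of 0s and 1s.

Block 1 (00000): 0 ones → 0
Block 2 (00111): 3 ones → 1
Block 3 (10101): 3 ones → 1
Block 4 (11111): 5 ones → 1
Block 5 (00111): 3 ones → 1
Block 6 (10101): 3 ones → 1
Block 7 (00111): 3 ones → 1
Block 8 (11010): 3 ones → 1
Block 9 (10000): 1 one → 0
Block 10 (00000): 0 ones → 0

0111111100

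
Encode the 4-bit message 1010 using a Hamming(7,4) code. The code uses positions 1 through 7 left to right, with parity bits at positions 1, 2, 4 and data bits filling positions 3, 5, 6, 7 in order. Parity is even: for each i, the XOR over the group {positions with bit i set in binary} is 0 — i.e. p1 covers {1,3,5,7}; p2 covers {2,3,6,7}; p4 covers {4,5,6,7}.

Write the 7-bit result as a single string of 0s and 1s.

Place data at non-parity positions: p1 p2 1 p4 0 1 0
p1 (pos 1,3,5,7): XOR of data positions = 1⊕0⊕0 = 1
p2 (pos 2,3,6,7): XOR of data positions = 1⊕1⊕0 = 0
p4 (pos 4,5,6,7): XOR of data positions = 0⊕1⊕0 = 1
Codeword: 1011010

1011010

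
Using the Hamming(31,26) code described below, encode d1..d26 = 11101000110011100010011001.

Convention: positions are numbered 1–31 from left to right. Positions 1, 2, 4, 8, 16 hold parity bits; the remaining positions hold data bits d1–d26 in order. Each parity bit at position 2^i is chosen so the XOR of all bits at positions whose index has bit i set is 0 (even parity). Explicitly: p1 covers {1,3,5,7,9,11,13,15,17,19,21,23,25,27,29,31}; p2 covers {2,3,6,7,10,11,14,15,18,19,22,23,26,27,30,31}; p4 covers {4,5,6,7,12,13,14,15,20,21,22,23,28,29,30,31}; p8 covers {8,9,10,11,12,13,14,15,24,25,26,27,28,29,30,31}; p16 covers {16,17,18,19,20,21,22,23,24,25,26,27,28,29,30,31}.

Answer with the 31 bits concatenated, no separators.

1111110110001101011100010011001

Place data at non-parity positions: p1 p2 1 p4 1 1 0 p8 1 0 0 0 1 1 0 p16 0 1 1 1 0 0 0 1 0 0 1 1 0 0 1
p1 (pos 1,3,5,7,9,11,13,15,17,19,21,23,25,27,29,31): XOR of data positions = 1⊕1⊕0⊕1⊕0⊕1⊕0⊕0⊕1⊕0⊕0⊕0⊕1⊕0⊕1 = 1
p2 (pos 2,3,6,7,10,11,14,15,18,19,22,23,26,27,30,31): XOR of data positions = 1⊕1⊕0⊕0⊕0⊕1⊕0⊕1⊕1⊕0⊕0⊕0⊕1⊕0⊕1 = 1
p4 (pos 4,5,6,7,12,13,14,15,20,21,22,23,28,29,30,31): XOR of data positions = 1⊕1⊕0⊕0⊕1⊕1⊕0⊕1⊕0⊕0⊕0⊕1⊕0⊕0⊕1 = 1
p8 (pos 8,9,10,11,12,13,14,15,24,25,26,27,28,29,30,31): XOR of data positions = 1⊕0⊕0⊕0⊕1⊕1⊕0⊕1⊕0⊕0⊕1⊕1⊕0⊕0⊕1 = 1
p16 (pos 16,17,18,19,20,21,22,23,24,25,26,27,28,29,30,31): XOR of data positions = 0⊕1⊕1⊕1⊕0⊕0⊕0⊕1⊕0⊕0⊕1⊕1⊕0⊕0⊕1 = 1
Codeword: 1111110110001101011100010011001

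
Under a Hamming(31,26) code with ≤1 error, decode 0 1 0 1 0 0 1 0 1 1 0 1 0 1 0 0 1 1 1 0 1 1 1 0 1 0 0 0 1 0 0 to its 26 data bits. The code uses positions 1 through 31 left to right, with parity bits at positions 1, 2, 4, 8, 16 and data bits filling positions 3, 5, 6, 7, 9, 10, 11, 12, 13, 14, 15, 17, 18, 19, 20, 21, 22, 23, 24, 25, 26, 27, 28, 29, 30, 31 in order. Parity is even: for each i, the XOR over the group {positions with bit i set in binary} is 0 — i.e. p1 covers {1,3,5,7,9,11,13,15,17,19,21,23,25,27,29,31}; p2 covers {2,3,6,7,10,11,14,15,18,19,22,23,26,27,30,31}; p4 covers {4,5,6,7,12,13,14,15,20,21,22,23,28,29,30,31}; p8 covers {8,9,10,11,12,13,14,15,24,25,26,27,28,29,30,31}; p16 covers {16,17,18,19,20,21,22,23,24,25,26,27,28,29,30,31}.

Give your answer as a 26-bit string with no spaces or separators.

00011101010111011101000100

s1 (pos 1,3,5,7,9,11,13,15,17,19,21,23,25,27,29,31): 0⊕0⊕0⊕1⊕1⊕0⊕0⊕0⊕1⊕1⊕1⊕1⊕1⊕0⊕1⊕0 = 0
s2 (pos 2,3,6,7,10,11,14,15,18,19,22,23,26,27,30,31): 1⊕0⊕0⊕1⊕1⊕0⊕1⊕0⊕1⊕1⊕1⊕1⊕0⊕0⊕0⊕0 = 0
s4 (pos 4,5,6,7,12,13,14,15,20,21,22,23,28,29,30,31): 1⊕0⊕0⊕1⊕1⊕0⊕1⊕0⊕0⊕1⊕1⊕1⊕0⊕1⊕0⊕0 = 0
s8 (pos 8,9,10,11,12,13,14,15,24,25,26,27,28,29,30,31): 0⊕1⊕1⊕0⊕1⊕0⊕1⊕0⊕0⊕1⊕0⊕0⊕0⊕1⊕0⊕0 = 0
s16 (pos 16,17,18,19,20,21,22,23,24,25,26,27,28,29,30,31): 0⊕1⊕1⊕1⊕0⊕1⊕1⊕1⊕0⊕1⊕0⊕0⊕0⊕1⊕0⊕0 = 0
Syndrome s16…s1 = 00000 → no error.
Read data bits from positions 3,5,6,7,9,10,11,12,13,14,15,17,18,19,20,21,22,23,24,25,26,27,28,29,30,31: 00011101010111011101000100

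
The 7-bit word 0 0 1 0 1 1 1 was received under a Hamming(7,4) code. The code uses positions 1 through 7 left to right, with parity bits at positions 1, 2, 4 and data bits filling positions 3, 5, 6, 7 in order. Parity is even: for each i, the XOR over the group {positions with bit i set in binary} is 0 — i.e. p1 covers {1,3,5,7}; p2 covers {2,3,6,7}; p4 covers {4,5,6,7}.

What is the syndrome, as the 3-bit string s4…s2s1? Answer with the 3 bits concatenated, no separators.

s1 (pos 1,3,5,7): 0⊕1⊕1⊕1 = 1
s2 (pos 2,3,6,7): 0⊕1⊕1⊕1 = 1
s4 (pos 4,5,6,7): 0⊕1⊕1⊕1 = 1
Syndrome s4…s1 = 111 → error at position 7.

111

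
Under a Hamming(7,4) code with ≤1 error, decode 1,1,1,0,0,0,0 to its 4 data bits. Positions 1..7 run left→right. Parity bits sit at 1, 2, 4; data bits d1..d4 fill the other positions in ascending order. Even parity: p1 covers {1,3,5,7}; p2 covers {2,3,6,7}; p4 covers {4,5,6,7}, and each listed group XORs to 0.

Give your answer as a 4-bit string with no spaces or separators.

s1 (pos 1,3,5,7): 1⊕1⊕0⊕0 = 0
s2 (pos 2,3,6,7): 1⊕1⊕0⊕0 = 0
s4 (pos 4,5,6,7): 0⊕0⊕0⊕0 = 0
Syndrome s4…s1 = 000 → no error.
Read data bits from positions 3,5,6,7: 1000

1000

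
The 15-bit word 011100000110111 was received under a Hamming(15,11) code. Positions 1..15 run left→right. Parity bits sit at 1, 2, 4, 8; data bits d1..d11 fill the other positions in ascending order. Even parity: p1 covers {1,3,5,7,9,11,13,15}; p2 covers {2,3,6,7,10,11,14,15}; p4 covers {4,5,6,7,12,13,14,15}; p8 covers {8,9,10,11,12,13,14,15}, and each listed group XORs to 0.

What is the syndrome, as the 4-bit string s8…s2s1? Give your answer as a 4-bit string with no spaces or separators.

s1 (pos 1,3,5,7,9,11,13,15): 0⊕1⊕0⊕0⊕0⊕1⊕1⊕1 = 0
s2 (pos 2,3,6,7,10,11,14,15): 1⊕1⊕0⊕0⊕1⊕1⊕1⊕1 = 0
s4 (pos 4,5,6,7,12,13,14,15): 1⊕0⊕0⊕0⊕0⊕1⊕1⊕1 = 0
s8 (pos 8,9,10,11,12,13,14,15): 0⊕0⊕1⊕1⊕0⊕1⊕1⊕1 = 1
Syndrome s8…s1 = 1000 → error at position 8.

1000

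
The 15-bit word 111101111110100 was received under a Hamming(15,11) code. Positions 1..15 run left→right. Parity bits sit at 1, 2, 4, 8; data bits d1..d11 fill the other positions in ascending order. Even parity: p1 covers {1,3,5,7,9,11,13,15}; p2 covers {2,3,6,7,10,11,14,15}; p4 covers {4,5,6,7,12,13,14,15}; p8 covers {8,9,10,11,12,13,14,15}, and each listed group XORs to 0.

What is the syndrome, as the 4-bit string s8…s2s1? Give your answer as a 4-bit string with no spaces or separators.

s1 (pos 1,3,5,7,9,11,13,15): 1⊕1⊕0⊕1⊕1⊕1⊕1⊕0 = 0
s2 (pos 2,3,6,7,10,11,14,15): 1⊕1⊕1⊕1⊕1⊕1⊕0⊕0 = 0
s4 (pos 4,5,6,7,12,13,14,15): 1⊕0⊕1⊕1⊕0⊕1⊕0⊕0 = 0
s8 (pos 8,9,10,11,12,13,14,15): 1⊕1⊕1⊕1⊕0⊕1⊕0⊕0 = 1
Syndrome s8…s1 = 1000 → error at position 8.

1000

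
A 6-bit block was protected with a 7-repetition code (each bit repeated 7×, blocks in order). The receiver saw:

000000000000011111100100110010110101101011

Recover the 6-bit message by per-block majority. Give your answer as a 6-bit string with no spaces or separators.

001011

Block 1 (0000000): 0 ones → 0
Block 2 (0000001): 1 one → 0
Block 3 (1111100): 5 ones → 1
Block 4 (1001100): 3 ones → 0
Block 5 (1011010): 4 ones → 1
Block 6 (1101011): 5 ones → 1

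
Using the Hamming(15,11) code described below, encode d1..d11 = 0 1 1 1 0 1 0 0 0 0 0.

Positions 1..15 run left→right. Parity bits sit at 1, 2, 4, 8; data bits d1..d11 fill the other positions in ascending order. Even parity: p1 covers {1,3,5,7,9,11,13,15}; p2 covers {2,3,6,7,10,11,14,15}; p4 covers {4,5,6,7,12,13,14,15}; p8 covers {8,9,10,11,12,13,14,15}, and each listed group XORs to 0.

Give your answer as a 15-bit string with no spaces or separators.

Place data at non-parity positions: p1 p2 0 p4 1 1 1 p8 0 1 0 0 0 0 0
p1 (pos 1,3,5,7,9,11,13,15): XOR of data positions = 0⊕1⊕1⊕0⊕0⊕0⊕0 = 0
p2 (pos 2,3,6,7,10,11,14,15): XOR of data positions = 0⊕1⊕1⊕1⊕0⊕0⊕0 = 1
p4 (pos 4,5,6,7,12,13,14,15): XOR of data positions = 1⊕1⊕1⊕0⊕0⊕0⊕0 = 1
p8 (pos 8,9,10,11,12,13,14,15): XOR of data positions = 0⊕1⊕0⊕0⊕0⊕0⊕0 = 1
Codeword: 010111110100000

010111110100000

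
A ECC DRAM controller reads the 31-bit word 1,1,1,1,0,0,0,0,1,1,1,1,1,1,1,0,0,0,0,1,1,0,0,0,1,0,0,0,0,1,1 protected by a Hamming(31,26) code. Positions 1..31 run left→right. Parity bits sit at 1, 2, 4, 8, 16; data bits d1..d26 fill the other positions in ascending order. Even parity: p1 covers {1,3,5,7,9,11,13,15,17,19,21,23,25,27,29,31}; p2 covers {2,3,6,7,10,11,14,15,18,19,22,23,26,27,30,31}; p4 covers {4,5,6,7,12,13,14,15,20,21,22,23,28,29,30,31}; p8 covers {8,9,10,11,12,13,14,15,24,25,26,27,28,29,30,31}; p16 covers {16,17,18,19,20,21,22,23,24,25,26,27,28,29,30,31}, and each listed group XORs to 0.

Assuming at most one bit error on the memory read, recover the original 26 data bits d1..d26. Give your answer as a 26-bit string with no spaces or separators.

10001111111000100001000011

s1 (pos 1,3,5,7,9,11,13,15,17,19,21,23,25,27,29,31): 1⊕1⊕0⊕0⊕1⊕1⊕1⊕1⊕0⊕0⊕1⊕0⊕1⊕0⊕0⊕1 = 1
s2 (pos 2,3,6,7,10,11,14,15,18,19,22,23,26,27,30,31): 1⊕1⊕0⊕0⊕1⊕1⊕1⊕1⊕0⊕0⊕0⊕0⊕0⊕0⊕1⊕1 = 0
s4 (pos 4,5,6,7,12,13,14,15,20,21,22,23,28,29,30,31): 1⊕0⊕0⊕0⊕1⊕1⊕1⊕1⊕1⊕1⊕0⊕0⊕0⊕0⊕1⊕1 = 1
s8 (pos 8,9,10,11,12,13,14,15,24,25,26,27,28,29,30,31): 0⊕1⊕1⊕1⊕1⊕1⊕1⊕1⊕0⊕1⊕0⊕0⊕0⊕0⊕1⊕1 = 0
s16 (pos 16,17,18,19,20,21,22,23,24,25,26,27,28,29,30,31): 0⊕0⊕0⊕0⊕1⊕1⊕0⊕0⊕0⊕1⊕0⊕0⊕0⊕0⊕1⊕1 = 1
Syndrome s16…s1 = 10101 → error at position 21.
Flip position 21: 1111000011111110000110001000011 → 1111000011111110000100001000011
Read data bits from positions 3,5,6,7,9,10,11,12,13,14,15,17,18,19,20,21,22,23,24,25,26,27,28,29,30,31: 10001111111000100001000011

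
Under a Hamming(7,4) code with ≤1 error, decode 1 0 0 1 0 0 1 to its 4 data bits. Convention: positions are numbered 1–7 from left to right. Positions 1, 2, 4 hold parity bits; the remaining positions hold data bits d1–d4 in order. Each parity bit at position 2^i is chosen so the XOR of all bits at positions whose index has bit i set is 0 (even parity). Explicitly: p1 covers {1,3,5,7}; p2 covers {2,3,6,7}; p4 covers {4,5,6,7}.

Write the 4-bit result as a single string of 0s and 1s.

0001

s1 (pos 1,3,5,7): 1⊕0⊕0⊕1 = 0
s2 (pos 2,3,6,7): 0⊕0⊕0⊕1 = 1
s4 (pos 4,5,6,7): 1⊕0⊕0⊕1 = 0
Syndrome s4…s1 = 010 → error at position 2.
Flip position 2: 1001001 → 1101001
Read data bits from positions 3,5,6,7: 0001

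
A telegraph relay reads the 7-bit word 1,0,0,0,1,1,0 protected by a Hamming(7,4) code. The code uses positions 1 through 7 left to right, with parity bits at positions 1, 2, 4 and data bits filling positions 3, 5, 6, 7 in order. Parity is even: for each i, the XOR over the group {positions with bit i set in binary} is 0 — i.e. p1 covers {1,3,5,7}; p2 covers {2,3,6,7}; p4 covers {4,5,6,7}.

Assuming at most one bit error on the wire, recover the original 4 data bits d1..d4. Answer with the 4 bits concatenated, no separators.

s1 (pos 1,3,5,7): 1⊕0⊕1⊕0 = 0
s2 (pos 2,3,6,7): 0⊕0⊕1⊕0 = 1
s4 (pos 4,5,6,7): 0⊕1⊕1⊕0 = 0
Syndrome s4…s1 = 010 → error at position 2.
Flip position 2: 1000110 → 1100110
Read data bits from positions 3,5,6,7: 0110

0110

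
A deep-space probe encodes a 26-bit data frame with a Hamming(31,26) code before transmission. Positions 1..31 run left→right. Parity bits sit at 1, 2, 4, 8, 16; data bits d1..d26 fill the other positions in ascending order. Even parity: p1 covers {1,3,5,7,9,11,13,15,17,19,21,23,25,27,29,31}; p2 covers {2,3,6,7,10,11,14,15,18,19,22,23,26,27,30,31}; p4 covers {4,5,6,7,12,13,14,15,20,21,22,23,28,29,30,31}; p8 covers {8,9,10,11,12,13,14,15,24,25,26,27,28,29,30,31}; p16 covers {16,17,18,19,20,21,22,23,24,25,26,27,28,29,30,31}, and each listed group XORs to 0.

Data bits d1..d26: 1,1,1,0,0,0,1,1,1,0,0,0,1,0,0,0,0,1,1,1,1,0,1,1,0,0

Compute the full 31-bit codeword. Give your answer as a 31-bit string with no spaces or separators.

Place data at non-parity positions: p1 p2 1 p4 1 1 0 p8 0 0 1 1 1 0 0 p16 0 1 0 0 0 0 1 1 1 1 0 1 1 0 0
p1 (pos 1,3,5,7,9,11,13,15,17,19,21,23,25,27,29,31): XOR of data positions = 1⊕1⊕0⊕0⊕1⊕1⊕0⊕0⊕0⊕0⊕1⊕1⊕0⊕1⊕0 = 1
p2 (pos 2,3,6,7,10,11,14,15,18,19,22,23,26,27,30,31): XOR of data positions = 1⊕1⊕0⊕0⊕1⊕0⊕0⊕1⊕0⊕0⊕1⊕1⊕0⊕0⊕0 = 0
p4 (pos 4,5,6,7,12,13,14,15,20,21,22,23,28,29,30,31): XOR of data positions = 1⊕1⊕0⊕1⊕1⊕0⊕0⊕0⊕0⊕0⊕1⊕1⊕1⊕0⊕0 = 1
p8 (pos 8,9,10,11,12,13,14,15,24,25,26,27,28,29,30,31): XOR of data positions = 0⊕0⊕1⊕1⊕1⊕0⊕0⊕1⊕1⊕1⊕0⊕1⊕1⊕0⊕0 = 0
p16 (pos 16,17,18,19,20,21,22,23,24,25,26,27,28,29,30,31): XOR of data positions = 0⊕1⊕0⊕0⊕0⊕0⊕1⊕1⊕1⊕1⊕0⊕1⊕1⊕0⊕0 = 1
Codeword: 1011110000111001010000111101100

1011110000111001010000111101100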